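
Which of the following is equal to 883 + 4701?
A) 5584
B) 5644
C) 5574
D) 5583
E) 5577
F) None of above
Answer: A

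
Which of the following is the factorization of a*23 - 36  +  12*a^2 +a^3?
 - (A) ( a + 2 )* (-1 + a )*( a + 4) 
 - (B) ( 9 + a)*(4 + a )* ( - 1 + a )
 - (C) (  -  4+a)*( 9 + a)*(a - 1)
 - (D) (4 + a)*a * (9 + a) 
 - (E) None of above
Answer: B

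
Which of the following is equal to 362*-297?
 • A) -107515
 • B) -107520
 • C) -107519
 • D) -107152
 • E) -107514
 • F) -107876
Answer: E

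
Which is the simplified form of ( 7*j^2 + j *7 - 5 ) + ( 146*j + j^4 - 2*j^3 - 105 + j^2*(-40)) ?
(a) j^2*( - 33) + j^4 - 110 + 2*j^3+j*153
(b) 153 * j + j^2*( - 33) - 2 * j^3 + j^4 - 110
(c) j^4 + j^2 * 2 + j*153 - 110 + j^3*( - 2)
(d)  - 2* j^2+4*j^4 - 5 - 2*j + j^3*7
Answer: b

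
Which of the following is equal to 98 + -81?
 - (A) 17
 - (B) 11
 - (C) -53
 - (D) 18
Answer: A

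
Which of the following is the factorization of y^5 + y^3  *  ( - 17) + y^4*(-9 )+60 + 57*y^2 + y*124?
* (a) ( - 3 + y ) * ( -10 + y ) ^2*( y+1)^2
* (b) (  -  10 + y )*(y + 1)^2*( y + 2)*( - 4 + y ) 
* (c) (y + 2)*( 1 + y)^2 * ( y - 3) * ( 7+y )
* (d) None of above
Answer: d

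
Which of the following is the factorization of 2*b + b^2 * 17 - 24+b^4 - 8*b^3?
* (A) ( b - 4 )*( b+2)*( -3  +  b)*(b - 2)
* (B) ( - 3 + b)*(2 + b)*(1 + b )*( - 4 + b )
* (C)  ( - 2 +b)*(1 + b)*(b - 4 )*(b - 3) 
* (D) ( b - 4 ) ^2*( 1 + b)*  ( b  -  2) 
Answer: C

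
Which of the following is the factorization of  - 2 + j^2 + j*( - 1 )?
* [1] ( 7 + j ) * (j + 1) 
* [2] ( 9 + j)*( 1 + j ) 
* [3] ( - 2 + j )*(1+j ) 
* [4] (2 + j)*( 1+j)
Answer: 3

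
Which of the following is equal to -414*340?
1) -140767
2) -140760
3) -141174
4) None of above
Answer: 2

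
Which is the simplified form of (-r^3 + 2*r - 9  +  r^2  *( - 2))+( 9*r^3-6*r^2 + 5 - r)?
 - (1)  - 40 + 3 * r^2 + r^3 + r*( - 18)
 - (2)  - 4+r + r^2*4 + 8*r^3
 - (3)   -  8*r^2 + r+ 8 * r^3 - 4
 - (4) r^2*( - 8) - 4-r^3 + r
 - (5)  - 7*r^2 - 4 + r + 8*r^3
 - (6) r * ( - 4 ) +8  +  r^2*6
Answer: 3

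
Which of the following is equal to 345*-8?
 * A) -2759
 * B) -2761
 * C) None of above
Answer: C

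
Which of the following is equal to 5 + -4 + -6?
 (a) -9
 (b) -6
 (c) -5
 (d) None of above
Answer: c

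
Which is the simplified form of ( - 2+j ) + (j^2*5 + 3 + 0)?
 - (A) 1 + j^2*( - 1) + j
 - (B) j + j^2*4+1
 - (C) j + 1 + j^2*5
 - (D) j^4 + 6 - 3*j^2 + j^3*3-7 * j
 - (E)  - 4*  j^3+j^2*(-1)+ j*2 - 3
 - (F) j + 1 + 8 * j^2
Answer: C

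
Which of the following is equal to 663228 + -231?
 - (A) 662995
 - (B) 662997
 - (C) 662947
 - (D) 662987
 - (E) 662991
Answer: B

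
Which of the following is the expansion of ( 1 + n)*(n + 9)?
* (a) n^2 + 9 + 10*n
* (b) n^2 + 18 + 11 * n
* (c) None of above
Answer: a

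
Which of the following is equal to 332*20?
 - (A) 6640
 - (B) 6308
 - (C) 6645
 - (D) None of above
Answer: A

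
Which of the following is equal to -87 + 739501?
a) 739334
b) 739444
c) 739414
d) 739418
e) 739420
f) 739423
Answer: c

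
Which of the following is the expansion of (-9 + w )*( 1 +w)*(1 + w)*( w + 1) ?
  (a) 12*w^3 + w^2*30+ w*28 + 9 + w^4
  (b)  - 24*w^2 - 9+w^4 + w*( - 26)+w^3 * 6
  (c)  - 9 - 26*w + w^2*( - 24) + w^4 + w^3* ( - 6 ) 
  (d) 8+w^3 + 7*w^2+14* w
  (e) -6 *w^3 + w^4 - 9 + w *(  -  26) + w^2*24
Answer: c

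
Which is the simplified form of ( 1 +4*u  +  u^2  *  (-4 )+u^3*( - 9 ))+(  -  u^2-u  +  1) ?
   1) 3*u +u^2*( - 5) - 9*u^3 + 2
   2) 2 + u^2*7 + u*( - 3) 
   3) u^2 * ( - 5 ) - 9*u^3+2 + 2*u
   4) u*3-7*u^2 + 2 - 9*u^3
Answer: 1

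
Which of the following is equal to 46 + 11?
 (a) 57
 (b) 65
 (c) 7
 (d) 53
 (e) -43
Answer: a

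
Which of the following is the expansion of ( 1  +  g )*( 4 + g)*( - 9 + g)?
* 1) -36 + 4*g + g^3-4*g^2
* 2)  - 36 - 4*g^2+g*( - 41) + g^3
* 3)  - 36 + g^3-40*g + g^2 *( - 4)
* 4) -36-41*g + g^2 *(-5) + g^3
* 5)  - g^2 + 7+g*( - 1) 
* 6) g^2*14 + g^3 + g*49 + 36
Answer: 2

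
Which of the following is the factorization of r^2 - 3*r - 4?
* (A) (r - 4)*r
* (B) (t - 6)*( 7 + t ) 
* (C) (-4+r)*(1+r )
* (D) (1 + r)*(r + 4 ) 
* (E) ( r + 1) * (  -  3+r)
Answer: C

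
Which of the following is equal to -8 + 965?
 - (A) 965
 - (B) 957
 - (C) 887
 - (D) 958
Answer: B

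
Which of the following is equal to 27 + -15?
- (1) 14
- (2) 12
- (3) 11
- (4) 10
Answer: 2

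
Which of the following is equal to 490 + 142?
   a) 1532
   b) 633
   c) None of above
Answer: c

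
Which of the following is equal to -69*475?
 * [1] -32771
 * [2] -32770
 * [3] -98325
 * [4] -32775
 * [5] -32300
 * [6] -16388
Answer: 4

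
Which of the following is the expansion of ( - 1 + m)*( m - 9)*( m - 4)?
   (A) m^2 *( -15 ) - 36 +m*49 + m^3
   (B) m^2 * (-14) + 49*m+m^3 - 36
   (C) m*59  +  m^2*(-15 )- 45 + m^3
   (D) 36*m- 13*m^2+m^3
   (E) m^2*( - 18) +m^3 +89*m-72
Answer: B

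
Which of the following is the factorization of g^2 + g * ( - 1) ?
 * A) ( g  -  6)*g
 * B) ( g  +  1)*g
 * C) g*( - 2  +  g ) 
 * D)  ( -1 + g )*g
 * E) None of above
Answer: D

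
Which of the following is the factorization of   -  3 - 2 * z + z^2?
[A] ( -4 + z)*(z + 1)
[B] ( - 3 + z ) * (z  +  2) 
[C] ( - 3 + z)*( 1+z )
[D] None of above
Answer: C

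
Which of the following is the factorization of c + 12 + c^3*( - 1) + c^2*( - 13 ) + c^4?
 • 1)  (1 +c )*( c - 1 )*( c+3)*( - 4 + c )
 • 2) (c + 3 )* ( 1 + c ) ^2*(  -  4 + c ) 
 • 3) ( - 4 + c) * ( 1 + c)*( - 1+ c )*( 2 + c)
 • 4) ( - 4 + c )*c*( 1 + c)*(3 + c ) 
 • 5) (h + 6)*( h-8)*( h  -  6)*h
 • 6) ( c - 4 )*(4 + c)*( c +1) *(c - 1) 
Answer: 1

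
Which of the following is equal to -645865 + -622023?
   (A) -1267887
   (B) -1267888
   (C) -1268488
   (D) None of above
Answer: B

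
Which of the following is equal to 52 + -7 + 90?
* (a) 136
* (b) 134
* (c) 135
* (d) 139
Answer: c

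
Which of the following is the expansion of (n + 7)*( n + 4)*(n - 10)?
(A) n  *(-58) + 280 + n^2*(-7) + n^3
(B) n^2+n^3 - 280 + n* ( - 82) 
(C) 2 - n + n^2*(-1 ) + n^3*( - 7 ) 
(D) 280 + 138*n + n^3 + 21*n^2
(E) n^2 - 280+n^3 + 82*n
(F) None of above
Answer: B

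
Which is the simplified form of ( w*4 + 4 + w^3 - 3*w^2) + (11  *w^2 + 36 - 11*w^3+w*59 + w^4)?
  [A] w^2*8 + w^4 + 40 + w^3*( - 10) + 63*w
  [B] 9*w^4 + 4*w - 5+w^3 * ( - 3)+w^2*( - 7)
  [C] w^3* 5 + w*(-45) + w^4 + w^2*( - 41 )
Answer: A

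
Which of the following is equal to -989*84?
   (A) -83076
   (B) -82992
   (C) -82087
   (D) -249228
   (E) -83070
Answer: A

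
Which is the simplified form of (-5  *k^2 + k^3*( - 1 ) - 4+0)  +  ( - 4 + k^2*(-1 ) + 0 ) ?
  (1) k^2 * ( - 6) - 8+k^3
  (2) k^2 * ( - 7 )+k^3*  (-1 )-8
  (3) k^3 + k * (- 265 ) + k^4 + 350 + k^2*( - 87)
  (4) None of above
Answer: 4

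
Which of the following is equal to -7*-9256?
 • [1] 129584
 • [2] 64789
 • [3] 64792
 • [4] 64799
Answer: 3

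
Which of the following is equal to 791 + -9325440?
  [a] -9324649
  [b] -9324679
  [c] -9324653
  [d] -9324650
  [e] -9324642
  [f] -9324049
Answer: a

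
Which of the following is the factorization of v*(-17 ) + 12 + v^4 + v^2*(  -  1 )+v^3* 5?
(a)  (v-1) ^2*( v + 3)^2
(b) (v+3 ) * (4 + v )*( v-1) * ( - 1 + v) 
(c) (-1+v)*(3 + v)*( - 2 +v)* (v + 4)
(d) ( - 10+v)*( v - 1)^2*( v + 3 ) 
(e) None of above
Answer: b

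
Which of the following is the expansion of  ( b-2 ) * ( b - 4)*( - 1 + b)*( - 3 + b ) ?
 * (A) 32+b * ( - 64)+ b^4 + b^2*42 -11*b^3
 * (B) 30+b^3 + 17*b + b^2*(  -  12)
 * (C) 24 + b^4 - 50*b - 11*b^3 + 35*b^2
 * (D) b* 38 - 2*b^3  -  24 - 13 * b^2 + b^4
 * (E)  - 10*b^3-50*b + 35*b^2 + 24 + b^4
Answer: E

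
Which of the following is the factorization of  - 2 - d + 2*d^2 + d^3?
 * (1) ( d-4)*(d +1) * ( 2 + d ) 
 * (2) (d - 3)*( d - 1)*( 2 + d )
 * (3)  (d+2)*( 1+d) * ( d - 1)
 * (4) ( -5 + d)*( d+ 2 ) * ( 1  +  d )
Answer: 3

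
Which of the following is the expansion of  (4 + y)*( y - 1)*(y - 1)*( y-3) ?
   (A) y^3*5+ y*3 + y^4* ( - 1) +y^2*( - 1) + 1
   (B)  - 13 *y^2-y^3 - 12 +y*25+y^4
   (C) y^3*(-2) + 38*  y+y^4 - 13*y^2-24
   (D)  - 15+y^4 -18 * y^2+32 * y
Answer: B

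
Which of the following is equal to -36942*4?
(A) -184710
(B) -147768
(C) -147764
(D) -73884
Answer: B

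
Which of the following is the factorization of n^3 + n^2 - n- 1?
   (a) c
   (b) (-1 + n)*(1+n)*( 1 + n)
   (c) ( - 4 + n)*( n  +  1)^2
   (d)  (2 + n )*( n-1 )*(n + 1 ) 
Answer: b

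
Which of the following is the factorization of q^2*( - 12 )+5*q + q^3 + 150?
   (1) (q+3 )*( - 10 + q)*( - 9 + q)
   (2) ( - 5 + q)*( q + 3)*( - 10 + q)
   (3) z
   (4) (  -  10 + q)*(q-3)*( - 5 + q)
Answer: 2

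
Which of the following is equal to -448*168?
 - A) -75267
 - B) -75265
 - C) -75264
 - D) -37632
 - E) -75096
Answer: C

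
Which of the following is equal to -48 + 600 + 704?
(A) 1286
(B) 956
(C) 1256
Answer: C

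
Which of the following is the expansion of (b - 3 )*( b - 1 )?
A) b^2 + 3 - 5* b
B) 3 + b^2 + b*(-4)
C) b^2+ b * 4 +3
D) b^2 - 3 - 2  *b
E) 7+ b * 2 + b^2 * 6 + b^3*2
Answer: B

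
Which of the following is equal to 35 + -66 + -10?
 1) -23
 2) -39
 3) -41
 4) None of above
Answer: 3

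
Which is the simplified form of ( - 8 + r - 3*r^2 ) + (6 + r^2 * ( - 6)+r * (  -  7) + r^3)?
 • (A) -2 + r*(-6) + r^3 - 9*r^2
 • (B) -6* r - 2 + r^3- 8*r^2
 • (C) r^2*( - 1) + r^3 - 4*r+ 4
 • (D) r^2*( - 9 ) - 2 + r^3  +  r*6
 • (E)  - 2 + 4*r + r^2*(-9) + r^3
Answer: A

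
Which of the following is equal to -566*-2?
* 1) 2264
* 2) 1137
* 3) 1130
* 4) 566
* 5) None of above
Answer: 5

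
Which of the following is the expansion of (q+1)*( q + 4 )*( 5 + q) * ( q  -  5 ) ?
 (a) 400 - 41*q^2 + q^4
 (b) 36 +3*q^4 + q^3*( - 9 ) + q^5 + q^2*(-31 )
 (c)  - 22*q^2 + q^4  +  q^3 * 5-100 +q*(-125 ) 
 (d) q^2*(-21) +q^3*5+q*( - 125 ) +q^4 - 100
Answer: d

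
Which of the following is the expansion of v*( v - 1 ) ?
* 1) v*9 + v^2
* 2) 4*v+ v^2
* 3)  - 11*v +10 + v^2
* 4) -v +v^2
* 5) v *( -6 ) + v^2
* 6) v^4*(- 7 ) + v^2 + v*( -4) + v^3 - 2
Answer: 4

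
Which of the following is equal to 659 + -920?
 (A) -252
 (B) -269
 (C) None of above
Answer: C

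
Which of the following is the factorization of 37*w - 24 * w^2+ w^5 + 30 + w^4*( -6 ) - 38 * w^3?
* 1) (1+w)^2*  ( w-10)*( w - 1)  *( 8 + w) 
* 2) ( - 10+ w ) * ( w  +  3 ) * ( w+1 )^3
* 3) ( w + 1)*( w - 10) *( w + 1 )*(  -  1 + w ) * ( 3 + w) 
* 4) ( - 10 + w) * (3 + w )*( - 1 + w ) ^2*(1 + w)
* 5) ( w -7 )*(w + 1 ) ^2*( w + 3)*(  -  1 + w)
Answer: 3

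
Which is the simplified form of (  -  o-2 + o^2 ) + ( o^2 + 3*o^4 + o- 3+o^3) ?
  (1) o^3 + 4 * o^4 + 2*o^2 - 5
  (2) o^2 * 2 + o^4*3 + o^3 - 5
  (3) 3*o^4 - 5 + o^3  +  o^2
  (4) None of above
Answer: 2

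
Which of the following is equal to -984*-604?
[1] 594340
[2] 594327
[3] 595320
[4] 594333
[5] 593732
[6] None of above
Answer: 6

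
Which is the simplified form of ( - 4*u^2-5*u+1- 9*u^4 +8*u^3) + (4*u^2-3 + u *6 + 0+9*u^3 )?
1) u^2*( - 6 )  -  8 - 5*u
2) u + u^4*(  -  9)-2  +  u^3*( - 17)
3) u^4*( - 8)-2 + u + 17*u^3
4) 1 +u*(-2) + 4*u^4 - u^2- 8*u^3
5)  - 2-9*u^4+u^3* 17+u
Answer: 5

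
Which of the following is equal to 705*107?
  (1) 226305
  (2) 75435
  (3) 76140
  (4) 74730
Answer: 2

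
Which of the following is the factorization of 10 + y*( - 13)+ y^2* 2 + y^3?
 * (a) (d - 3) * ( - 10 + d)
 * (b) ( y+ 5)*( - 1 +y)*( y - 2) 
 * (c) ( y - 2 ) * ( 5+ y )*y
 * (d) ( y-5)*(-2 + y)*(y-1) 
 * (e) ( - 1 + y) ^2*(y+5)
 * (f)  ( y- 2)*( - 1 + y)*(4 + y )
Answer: b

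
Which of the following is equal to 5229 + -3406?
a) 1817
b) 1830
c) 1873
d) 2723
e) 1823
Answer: e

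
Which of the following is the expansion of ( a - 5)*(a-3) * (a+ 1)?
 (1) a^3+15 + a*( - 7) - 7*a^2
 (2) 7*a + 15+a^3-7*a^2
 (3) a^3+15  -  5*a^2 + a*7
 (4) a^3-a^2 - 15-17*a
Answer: 2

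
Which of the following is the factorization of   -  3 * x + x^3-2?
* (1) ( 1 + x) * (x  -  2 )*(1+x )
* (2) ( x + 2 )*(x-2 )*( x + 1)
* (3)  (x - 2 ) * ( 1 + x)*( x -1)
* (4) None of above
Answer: 1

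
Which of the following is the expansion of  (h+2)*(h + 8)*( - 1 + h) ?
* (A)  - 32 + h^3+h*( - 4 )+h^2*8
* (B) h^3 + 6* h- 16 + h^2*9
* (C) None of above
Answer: B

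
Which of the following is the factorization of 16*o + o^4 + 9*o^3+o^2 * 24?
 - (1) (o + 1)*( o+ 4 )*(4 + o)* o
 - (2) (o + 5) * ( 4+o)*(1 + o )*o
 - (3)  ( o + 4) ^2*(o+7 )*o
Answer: 1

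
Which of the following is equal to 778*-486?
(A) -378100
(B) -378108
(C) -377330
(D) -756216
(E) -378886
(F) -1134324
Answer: B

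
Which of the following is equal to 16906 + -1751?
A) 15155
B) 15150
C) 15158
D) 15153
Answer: A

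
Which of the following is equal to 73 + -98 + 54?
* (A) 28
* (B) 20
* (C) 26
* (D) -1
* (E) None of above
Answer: E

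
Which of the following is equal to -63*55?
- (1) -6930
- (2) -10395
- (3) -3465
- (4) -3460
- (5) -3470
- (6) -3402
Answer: 3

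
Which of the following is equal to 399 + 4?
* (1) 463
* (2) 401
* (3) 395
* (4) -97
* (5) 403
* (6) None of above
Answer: 5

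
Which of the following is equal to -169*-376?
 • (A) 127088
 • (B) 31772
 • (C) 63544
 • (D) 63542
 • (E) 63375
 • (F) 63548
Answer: C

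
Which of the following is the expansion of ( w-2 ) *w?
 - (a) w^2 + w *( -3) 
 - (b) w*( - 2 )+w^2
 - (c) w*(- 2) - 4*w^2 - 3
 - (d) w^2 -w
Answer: b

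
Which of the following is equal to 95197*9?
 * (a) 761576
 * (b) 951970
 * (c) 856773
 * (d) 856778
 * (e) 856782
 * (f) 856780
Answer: c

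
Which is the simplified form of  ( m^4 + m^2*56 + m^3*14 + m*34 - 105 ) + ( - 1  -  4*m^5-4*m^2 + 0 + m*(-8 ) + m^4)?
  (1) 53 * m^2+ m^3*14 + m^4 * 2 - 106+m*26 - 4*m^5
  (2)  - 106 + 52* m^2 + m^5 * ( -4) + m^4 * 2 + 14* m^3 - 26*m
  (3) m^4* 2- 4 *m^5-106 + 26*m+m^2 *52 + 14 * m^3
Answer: 3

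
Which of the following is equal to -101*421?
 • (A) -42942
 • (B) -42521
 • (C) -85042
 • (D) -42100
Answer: B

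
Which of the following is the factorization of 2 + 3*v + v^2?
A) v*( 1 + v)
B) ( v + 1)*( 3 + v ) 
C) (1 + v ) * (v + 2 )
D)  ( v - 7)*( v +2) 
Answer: C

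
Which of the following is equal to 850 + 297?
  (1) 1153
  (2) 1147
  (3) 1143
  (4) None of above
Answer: 2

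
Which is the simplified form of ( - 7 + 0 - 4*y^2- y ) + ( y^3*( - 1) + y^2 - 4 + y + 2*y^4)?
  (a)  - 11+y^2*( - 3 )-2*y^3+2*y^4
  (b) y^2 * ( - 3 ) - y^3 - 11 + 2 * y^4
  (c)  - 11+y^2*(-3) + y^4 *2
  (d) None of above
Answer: b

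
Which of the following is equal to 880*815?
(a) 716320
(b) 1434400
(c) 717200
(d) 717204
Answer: c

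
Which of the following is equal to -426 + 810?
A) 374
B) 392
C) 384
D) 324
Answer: C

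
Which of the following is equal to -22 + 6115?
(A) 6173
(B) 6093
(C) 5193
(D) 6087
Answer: B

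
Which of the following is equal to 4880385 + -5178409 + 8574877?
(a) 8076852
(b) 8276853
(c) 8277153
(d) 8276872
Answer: b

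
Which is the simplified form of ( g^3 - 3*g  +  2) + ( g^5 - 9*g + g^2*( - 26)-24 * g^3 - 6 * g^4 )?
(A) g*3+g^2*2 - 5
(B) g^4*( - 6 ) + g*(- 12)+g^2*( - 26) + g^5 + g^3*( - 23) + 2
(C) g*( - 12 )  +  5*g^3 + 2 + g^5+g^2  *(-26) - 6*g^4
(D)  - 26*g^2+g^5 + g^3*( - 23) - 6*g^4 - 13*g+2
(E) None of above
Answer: B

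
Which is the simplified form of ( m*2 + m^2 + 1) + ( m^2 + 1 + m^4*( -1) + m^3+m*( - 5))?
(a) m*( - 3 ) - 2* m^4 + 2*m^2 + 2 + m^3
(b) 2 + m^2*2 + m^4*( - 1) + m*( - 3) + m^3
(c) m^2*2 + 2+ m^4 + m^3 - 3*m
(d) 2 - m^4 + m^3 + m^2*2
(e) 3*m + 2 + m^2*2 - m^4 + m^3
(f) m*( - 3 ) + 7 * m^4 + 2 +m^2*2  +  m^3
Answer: b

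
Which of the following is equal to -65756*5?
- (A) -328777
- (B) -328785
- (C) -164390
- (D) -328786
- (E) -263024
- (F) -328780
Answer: F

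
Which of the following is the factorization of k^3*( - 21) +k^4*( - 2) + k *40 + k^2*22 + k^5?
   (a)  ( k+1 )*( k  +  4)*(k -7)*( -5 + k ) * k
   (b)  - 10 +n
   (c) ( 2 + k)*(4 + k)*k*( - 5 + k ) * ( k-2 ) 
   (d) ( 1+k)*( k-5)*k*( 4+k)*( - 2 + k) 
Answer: d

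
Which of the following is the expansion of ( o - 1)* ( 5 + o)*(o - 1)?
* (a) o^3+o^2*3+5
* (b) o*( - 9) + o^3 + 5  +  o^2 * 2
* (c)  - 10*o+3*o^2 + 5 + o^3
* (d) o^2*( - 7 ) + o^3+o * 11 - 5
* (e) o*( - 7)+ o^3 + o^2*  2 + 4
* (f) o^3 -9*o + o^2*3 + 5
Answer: f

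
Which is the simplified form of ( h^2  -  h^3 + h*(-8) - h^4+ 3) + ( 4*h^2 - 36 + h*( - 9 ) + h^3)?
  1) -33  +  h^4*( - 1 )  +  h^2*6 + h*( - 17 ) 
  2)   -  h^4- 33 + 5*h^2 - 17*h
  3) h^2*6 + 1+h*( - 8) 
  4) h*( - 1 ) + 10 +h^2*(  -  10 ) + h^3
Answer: 2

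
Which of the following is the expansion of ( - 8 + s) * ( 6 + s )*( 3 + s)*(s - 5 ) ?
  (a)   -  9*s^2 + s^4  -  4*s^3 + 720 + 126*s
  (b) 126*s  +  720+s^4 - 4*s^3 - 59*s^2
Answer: b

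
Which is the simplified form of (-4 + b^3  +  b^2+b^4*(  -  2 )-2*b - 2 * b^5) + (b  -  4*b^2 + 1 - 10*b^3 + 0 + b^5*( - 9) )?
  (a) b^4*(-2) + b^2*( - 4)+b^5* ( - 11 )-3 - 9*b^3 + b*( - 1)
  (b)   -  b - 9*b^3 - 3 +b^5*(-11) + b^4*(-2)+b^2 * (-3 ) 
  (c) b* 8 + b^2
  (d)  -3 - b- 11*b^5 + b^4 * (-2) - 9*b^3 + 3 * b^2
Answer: b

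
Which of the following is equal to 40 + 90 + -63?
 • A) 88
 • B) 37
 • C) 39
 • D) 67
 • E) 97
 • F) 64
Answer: D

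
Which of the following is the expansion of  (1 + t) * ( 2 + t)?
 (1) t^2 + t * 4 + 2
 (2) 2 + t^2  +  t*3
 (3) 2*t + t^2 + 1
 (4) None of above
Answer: 2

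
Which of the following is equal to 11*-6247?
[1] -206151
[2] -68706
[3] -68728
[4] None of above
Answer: 4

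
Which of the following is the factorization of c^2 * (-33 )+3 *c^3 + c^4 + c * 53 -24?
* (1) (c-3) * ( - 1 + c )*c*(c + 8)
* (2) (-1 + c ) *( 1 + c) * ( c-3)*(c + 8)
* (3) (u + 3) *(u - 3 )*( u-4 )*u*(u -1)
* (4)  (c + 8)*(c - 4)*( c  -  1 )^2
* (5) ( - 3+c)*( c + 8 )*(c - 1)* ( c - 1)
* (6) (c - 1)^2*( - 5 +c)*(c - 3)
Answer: 5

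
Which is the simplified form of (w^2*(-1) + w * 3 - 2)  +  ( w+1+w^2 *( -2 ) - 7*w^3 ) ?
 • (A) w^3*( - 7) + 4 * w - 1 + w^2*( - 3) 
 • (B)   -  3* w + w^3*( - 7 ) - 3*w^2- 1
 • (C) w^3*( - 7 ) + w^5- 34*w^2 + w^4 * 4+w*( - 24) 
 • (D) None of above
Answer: A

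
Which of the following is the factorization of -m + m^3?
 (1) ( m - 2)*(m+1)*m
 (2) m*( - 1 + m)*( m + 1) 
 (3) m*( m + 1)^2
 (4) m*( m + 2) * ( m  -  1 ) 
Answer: 2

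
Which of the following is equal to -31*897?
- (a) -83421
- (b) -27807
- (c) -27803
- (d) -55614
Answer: b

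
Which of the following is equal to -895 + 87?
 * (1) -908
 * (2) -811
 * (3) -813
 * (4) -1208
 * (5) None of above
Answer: 5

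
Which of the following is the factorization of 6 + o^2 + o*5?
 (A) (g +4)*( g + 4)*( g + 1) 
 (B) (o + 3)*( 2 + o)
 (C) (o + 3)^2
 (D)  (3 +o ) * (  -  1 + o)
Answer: B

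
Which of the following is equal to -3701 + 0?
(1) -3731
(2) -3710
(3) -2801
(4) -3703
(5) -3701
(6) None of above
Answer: 5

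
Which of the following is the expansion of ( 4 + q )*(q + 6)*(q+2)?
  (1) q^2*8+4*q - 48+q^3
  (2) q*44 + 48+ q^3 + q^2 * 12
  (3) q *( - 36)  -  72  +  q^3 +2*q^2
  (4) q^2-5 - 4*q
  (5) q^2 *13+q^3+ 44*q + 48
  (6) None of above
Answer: 2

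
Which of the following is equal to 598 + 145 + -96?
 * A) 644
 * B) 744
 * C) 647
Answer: C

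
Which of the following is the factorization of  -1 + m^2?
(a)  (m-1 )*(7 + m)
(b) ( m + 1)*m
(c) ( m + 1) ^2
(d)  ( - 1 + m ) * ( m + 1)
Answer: d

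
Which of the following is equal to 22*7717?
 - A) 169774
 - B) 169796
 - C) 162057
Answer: A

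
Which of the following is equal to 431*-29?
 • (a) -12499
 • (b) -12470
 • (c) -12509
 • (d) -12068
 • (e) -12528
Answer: a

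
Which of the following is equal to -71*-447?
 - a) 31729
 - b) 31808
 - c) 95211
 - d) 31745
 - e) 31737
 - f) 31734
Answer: e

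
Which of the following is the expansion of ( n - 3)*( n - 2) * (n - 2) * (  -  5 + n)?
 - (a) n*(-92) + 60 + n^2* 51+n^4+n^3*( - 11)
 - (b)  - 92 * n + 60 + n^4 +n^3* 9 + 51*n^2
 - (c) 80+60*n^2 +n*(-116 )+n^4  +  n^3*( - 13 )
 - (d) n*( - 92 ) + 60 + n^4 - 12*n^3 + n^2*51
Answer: d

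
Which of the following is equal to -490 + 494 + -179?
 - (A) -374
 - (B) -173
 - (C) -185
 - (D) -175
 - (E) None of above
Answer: D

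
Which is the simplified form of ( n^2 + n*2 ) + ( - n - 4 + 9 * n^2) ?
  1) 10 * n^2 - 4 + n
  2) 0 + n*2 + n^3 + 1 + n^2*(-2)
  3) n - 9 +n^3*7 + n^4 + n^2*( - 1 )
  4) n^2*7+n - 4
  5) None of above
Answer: 1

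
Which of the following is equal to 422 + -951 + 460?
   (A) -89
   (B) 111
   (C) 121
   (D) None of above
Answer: D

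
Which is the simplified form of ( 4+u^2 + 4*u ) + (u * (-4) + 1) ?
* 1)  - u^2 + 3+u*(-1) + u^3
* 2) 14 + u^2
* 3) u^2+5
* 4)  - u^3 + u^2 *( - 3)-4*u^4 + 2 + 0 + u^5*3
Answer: 3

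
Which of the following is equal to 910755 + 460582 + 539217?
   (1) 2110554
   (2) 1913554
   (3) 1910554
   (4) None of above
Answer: 3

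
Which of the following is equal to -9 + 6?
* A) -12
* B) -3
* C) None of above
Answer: B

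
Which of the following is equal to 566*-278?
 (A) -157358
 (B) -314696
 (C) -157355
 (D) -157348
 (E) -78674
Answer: D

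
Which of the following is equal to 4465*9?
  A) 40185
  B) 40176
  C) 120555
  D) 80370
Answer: A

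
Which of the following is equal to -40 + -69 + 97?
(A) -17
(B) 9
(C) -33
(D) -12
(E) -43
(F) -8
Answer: D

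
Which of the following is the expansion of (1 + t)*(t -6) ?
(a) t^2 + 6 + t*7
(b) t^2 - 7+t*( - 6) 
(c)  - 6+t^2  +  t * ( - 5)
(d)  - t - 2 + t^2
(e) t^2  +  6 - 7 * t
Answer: c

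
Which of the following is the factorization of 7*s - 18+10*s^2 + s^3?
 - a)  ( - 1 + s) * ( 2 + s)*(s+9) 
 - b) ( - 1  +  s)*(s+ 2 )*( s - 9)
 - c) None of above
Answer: a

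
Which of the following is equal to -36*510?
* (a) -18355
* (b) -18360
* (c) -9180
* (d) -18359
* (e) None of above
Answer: b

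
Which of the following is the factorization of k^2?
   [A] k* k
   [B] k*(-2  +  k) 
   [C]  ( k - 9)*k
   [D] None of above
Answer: A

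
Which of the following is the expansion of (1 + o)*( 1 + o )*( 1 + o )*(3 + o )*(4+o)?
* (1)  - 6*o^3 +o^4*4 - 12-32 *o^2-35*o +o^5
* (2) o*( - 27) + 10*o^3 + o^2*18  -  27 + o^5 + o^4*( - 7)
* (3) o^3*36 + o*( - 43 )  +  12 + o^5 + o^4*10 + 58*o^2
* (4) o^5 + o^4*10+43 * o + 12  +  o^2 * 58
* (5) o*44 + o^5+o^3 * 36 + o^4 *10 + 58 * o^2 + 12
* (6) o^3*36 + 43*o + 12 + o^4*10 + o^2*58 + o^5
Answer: 6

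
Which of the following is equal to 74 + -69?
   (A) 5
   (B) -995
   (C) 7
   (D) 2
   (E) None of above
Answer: A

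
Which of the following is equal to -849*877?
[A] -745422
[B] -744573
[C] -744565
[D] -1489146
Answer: B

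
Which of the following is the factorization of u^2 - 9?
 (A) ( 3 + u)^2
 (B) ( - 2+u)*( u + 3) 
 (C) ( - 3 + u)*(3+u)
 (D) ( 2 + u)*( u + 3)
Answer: C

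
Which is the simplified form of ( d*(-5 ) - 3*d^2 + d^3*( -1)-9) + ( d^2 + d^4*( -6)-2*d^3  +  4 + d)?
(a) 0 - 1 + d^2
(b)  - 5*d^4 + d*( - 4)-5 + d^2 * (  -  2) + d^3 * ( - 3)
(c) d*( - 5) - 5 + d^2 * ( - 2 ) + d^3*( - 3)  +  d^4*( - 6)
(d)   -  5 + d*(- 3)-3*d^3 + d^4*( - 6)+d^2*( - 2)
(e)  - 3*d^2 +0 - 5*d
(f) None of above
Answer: f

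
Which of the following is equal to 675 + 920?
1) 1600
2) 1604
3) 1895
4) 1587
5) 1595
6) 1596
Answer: 5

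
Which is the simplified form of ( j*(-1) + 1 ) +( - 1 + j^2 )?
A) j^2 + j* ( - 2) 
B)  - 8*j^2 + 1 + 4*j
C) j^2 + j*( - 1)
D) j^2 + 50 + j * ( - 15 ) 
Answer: C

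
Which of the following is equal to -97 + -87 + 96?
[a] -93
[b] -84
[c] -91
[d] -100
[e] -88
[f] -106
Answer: e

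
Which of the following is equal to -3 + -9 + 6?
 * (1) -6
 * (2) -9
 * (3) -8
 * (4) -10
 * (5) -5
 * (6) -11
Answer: 1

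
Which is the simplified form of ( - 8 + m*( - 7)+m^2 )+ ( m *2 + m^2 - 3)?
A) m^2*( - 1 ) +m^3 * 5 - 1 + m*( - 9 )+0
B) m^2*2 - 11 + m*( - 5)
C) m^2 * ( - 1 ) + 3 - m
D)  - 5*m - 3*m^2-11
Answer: B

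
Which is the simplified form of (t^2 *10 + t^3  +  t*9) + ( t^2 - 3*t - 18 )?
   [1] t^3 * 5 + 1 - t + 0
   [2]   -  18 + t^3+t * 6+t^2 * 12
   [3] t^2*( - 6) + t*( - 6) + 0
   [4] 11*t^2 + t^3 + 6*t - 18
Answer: 4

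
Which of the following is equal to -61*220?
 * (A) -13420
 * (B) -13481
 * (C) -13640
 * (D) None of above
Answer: A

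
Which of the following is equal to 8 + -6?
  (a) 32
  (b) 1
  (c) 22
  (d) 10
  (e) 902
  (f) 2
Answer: f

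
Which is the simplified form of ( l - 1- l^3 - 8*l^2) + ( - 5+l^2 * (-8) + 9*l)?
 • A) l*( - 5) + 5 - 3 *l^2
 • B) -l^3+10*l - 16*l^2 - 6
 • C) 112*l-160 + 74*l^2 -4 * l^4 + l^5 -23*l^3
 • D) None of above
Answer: B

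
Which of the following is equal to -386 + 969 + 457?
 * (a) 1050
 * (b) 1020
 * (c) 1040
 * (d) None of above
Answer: c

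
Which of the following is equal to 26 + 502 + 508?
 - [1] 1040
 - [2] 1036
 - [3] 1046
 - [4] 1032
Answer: 2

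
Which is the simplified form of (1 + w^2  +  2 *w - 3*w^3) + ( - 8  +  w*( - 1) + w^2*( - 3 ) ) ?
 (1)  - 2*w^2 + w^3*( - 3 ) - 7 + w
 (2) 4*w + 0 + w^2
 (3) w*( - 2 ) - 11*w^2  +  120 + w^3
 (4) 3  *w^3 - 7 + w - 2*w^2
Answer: 1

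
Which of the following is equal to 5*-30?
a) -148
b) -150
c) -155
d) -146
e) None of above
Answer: b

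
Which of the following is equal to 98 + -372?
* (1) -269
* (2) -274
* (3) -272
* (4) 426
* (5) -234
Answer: 2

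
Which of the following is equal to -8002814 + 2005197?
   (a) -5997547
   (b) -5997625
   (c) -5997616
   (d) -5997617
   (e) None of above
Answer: d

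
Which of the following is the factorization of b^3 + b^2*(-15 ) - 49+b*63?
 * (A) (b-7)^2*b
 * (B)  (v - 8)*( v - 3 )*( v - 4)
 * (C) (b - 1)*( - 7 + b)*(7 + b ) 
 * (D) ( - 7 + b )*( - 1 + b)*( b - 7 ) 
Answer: D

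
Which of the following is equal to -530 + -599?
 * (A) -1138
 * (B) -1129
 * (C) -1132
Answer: B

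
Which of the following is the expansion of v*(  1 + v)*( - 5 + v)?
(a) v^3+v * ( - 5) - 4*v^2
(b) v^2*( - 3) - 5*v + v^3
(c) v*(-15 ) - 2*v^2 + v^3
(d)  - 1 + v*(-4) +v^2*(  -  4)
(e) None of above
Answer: a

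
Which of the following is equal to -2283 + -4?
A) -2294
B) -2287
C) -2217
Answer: B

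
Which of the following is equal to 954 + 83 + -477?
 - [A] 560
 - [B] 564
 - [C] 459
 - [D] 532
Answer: A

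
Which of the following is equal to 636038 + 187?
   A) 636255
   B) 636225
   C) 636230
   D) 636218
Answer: B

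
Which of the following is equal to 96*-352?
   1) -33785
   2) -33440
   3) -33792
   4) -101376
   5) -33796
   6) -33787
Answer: 3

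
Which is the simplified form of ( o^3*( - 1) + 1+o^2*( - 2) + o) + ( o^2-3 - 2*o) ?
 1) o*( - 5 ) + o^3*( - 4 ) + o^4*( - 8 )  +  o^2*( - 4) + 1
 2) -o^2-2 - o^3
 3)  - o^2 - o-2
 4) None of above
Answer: 4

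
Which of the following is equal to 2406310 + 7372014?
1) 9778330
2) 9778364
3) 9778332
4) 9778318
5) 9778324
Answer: 5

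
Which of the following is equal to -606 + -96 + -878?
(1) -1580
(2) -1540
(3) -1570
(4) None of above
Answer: 1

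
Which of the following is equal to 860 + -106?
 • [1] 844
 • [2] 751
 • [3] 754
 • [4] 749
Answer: 3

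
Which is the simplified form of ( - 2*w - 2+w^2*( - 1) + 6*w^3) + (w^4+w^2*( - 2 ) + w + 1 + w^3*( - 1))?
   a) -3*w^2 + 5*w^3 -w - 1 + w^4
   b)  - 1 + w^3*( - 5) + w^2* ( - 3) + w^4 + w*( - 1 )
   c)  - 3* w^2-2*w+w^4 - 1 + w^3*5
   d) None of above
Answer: a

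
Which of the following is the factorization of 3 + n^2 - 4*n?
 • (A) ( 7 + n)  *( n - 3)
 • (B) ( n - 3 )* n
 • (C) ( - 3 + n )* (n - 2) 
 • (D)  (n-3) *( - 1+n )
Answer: D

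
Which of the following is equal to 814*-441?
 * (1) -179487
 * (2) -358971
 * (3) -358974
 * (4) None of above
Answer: 3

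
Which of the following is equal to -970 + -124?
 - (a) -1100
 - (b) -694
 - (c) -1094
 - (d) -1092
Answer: c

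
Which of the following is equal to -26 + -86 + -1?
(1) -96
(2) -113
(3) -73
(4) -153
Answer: 2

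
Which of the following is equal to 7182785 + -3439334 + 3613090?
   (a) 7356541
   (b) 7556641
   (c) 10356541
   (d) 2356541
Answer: a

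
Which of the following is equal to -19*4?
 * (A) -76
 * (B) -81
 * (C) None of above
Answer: A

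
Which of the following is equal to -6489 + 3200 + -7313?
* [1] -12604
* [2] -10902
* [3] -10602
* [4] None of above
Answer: 3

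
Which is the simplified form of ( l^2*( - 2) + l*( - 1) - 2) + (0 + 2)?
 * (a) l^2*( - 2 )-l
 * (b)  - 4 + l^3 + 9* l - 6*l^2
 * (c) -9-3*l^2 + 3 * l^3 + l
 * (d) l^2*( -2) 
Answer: a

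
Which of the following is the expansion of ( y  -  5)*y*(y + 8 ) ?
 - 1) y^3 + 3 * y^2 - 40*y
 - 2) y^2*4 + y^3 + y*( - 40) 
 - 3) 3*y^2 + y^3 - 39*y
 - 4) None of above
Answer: 1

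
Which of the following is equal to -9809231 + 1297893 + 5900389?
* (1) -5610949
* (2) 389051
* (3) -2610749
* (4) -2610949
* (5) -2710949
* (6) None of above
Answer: 4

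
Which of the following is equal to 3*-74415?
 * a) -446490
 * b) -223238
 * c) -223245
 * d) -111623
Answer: c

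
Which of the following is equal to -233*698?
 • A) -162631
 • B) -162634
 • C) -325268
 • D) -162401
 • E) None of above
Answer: B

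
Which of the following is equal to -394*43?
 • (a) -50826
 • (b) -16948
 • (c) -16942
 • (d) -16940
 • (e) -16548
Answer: c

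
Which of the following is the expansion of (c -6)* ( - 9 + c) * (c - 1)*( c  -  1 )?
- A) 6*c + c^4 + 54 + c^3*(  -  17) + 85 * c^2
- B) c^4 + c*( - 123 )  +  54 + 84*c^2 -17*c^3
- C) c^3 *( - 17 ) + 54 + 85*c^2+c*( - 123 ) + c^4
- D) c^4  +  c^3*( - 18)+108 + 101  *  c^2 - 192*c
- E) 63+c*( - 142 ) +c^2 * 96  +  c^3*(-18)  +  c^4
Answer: C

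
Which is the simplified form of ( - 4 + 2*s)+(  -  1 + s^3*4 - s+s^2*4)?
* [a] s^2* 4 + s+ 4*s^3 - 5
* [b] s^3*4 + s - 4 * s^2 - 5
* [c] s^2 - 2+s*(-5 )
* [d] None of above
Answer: a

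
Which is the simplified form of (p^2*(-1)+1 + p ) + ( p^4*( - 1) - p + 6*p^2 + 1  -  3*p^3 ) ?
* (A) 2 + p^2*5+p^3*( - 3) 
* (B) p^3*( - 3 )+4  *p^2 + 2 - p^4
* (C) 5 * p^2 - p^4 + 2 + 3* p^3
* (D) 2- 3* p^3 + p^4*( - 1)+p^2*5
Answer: D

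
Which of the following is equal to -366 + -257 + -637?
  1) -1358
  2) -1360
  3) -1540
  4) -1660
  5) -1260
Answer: 5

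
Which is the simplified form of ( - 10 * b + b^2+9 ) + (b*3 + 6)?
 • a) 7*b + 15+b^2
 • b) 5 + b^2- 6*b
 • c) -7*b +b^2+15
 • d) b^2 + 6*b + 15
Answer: c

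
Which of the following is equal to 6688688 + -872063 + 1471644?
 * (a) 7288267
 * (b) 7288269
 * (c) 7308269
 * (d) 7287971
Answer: b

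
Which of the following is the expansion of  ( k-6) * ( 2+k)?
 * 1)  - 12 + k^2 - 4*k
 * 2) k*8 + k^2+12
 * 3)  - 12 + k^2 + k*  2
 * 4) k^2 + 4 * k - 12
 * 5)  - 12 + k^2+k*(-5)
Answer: 1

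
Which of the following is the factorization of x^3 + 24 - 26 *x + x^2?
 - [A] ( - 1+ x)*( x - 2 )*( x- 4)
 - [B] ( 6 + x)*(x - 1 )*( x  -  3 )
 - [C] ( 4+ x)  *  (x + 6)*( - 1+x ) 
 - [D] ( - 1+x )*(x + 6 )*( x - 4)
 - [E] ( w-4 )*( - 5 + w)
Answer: D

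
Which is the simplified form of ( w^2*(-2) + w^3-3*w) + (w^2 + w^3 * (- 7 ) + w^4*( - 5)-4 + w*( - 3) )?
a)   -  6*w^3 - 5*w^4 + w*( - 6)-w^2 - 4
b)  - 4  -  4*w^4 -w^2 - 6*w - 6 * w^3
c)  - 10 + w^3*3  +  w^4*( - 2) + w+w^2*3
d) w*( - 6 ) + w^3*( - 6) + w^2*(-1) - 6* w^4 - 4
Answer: a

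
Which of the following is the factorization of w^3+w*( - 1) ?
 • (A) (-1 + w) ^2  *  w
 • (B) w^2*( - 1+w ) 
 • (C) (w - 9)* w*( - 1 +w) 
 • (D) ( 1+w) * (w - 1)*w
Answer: D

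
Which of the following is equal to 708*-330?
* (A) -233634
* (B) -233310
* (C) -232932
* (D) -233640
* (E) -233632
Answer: D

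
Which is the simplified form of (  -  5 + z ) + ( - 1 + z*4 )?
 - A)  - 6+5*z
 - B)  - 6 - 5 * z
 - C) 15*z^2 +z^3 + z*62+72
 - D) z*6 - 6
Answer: A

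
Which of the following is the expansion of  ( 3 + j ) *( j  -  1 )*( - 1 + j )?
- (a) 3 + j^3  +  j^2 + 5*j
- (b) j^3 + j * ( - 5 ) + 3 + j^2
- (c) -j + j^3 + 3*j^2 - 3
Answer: b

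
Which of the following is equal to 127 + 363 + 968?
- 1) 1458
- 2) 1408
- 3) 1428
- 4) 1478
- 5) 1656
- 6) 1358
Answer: 1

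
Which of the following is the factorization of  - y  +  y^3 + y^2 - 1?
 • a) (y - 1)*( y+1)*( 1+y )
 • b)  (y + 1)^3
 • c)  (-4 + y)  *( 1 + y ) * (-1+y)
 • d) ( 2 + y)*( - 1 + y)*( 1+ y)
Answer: a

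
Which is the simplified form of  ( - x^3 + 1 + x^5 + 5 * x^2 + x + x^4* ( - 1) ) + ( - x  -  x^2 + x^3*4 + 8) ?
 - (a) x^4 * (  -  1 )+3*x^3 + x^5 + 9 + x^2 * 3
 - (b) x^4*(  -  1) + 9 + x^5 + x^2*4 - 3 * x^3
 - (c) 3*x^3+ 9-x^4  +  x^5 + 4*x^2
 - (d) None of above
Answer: c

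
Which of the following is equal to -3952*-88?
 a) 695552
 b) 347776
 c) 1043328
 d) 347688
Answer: b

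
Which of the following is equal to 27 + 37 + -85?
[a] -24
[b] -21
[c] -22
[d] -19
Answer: b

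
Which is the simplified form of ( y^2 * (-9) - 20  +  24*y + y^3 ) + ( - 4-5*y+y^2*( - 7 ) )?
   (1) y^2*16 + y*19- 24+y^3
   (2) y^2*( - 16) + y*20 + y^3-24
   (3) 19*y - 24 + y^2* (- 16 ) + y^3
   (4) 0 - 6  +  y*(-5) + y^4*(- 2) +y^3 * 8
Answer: 3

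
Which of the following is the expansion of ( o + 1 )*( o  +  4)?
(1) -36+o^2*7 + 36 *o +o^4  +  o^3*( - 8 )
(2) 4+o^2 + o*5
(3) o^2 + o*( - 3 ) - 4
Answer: 2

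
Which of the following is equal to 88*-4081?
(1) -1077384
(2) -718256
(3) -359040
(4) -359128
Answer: 4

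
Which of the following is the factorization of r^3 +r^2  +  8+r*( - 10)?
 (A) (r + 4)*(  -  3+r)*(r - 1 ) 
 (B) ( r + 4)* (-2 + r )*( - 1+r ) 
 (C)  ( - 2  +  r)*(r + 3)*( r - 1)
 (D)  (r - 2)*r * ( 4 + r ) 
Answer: B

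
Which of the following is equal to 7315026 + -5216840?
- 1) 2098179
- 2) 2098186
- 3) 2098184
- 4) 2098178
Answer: 2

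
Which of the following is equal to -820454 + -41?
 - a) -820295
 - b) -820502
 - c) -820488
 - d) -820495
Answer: d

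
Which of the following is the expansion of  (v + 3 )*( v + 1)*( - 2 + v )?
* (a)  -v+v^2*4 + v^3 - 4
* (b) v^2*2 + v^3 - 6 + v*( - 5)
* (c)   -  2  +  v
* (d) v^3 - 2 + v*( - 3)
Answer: b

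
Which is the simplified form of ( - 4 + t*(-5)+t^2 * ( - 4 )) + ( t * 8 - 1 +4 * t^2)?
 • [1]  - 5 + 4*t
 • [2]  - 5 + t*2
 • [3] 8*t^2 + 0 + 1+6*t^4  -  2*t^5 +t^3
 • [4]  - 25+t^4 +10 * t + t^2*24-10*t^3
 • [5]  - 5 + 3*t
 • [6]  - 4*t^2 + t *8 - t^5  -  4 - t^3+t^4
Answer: 5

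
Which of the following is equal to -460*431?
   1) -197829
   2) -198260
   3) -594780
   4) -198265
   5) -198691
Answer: 2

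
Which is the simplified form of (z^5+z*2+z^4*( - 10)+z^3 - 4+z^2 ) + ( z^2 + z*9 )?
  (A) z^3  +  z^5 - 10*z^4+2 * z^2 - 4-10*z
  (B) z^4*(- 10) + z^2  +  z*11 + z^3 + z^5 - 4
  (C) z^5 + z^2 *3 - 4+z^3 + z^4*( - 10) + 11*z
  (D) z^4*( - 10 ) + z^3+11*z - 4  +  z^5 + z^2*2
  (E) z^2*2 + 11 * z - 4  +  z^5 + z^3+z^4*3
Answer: D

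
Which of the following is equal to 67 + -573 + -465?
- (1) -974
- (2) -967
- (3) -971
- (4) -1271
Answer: 3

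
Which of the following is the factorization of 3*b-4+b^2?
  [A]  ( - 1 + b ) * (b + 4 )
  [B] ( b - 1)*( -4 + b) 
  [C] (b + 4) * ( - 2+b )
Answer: A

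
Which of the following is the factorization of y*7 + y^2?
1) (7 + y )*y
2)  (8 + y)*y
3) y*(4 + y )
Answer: 1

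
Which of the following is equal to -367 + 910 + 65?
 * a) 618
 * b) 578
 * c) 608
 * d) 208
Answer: c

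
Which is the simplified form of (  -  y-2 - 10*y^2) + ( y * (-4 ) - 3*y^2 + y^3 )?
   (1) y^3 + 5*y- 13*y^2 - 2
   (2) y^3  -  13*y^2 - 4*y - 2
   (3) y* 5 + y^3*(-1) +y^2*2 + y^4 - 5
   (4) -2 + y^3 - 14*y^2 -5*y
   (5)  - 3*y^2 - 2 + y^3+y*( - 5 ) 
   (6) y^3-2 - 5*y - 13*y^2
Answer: 6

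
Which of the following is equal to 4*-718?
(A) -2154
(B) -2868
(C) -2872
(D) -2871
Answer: C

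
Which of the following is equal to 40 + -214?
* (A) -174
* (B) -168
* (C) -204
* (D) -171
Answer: A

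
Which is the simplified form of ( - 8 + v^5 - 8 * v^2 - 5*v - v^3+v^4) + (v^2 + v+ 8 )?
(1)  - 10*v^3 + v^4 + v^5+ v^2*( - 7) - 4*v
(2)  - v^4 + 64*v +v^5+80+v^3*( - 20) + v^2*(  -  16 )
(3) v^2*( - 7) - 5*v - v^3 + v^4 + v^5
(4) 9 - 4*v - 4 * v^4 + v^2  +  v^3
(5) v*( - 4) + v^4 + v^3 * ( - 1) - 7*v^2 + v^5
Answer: 5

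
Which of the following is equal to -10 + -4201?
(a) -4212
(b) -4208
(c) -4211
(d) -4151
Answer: c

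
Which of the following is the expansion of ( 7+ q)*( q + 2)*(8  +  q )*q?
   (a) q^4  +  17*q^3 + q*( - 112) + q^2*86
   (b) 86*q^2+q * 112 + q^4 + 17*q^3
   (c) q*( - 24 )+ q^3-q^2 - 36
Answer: b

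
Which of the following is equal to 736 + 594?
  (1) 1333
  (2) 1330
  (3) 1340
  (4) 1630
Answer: 2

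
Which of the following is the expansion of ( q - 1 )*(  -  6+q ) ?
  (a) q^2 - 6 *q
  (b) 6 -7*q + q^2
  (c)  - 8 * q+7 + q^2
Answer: b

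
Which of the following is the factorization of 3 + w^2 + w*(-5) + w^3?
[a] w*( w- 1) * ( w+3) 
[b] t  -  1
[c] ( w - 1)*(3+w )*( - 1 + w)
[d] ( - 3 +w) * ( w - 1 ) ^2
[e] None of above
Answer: c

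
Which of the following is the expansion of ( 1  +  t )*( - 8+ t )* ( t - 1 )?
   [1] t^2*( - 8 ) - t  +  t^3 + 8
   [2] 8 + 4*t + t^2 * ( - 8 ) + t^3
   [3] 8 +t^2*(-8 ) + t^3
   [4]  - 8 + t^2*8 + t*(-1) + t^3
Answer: 1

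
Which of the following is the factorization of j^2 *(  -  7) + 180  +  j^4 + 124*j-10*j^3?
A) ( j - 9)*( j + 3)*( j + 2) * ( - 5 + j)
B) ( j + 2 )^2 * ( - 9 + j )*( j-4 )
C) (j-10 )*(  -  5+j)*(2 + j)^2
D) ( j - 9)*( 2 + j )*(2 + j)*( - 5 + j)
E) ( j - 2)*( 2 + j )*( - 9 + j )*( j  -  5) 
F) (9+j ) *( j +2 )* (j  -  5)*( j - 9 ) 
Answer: D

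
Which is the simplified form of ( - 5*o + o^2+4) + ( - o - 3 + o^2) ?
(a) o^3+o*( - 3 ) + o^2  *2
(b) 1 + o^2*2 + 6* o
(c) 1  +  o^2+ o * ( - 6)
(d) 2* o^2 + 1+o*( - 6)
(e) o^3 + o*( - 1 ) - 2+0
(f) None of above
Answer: d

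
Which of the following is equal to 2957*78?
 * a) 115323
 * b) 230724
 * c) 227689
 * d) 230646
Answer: d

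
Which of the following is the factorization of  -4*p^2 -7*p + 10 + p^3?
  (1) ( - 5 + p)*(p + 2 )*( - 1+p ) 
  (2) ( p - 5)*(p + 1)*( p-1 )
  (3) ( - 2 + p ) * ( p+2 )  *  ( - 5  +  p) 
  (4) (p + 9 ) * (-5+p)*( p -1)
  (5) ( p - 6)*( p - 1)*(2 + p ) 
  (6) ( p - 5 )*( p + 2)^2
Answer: 1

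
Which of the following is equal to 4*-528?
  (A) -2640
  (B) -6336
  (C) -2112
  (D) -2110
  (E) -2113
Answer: C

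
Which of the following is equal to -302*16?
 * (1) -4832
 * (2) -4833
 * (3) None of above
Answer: 1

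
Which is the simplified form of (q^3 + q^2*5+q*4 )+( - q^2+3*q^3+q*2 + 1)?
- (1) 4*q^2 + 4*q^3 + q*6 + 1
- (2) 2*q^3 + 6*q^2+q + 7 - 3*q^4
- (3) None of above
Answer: 1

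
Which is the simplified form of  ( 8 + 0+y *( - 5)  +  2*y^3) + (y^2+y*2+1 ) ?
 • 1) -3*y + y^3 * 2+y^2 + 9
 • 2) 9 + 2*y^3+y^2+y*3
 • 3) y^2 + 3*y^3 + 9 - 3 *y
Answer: 1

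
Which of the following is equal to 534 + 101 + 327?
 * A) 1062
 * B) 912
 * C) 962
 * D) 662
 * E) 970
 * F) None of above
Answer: C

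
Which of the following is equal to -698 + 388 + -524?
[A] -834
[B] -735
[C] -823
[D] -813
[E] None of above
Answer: A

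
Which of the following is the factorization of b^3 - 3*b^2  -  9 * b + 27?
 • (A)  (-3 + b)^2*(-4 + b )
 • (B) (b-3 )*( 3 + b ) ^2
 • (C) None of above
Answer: C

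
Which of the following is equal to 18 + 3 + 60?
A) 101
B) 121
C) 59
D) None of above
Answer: D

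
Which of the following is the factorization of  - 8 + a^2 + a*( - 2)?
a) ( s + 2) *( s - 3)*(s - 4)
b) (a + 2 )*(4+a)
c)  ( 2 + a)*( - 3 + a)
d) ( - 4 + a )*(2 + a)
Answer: d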